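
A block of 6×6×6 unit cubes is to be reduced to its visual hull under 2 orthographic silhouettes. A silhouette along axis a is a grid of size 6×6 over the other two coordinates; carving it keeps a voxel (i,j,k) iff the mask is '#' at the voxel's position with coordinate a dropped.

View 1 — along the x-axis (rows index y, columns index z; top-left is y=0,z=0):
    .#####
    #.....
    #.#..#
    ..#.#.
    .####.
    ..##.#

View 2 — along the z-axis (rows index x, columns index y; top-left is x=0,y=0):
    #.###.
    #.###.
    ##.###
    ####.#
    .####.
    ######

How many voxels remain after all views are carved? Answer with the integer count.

remaining voxels: 85

initial block: 6^3 = 216
  1. axis=0 (YZ plane), |mask|=18  ⇒  voxels=108
  2. axis=2 (XY plane), |mask|=28  ⇒  voxels=85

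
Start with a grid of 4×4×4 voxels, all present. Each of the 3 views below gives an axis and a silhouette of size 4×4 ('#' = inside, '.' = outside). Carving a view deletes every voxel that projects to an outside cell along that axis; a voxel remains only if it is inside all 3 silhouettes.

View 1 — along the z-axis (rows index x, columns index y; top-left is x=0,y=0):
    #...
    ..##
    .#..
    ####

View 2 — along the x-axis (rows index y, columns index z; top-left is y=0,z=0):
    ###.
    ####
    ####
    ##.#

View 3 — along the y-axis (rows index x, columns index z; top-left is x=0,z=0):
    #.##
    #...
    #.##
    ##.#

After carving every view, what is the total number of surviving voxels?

voxel count = 18

start: 4×4×4 = 64 voxels
step 1: project along z, AND mask (8/16) → |grid| = 32
step 2: project along x, AND mask (14/16) → |grid| = 28
step 3: project along y, AND mask (10/16) → |grid| = 18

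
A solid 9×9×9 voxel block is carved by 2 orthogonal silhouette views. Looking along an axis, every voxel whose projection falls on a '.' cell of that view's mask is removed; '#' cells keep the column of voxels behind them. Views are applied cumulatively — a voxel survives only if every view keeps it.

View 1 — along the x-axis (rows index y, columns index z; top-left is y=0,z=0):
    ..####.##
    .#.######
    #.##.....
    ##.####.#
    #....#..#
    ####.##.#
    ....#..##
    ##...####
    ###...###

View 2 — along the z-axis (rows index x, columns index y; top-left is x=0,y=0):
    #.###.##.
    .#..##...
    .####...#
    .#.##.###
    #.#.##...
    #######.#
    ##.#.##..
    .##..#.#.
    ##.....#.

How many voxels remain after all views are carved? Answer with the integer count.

start: 9×9×9 = 729 voxels
[1] x-view keeps 48 columns → grid now 432
[2] z-view keeps 44 columns → grid now 236

voxel count = 236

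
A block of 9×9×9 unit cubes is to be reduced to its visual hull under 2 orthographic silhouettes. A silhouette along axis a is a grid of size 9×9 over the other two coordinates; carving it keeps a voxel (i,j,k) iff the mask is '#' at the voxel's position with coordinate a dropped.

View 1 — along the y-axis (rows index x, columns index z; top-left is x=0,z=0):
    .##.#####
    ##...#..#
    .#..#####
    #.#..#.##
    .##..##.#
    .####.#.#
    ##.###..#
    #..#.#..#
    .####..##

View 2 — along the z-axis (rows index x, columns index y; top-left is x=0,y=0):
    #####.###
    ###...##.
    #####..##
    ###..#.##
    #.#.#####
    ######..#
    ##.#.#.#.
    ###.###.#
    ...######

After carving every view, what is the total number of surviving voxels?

initial block: 9^3 = 729
carve view 1 (along y, XZ-mask fill 49/81): 441 voxels remain
carve view 2 (along z, XY-mask fill 58/81): 319 voxels remain

voxel count = 319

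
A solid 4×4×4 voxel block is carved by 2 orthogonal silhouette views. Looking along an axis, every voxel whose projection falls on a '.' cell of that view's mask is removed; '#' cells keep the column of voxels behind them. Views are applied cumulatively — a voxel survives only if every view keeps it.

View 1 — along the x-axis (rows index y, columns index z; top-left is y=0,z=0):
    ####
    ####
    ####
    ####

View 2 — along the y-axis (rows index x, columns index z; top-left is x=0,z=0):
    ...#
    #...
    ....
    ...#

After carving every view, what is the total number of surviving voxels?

|visual hull| = 12

start: 4×4×4 = 64 voxels
[1] x-view keeps 16 columns → grid now 64
[2] y-view keeps 3 columns → grid now 12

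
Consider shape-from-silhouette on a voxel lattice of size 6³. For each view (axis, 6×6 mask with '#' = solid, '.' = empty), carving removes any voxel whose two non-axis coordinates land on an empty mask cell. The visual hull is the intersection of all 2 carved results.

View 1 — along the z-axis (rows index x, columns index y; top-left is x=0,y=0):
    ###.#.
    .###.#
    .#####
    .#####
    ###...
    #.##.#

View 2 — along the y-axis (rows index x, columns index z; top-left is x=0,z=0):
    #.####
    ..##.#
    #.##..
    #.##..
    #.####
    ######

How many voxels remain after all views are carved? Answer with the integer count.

start: 6×6×6 = 216 voxels
after view 1 [z-axis, 25 of 36 cells solid] → remaining = 150
after view 2 [y-axis, 25 of 36 cells solid] → remaining = 101

|visual hull| = 101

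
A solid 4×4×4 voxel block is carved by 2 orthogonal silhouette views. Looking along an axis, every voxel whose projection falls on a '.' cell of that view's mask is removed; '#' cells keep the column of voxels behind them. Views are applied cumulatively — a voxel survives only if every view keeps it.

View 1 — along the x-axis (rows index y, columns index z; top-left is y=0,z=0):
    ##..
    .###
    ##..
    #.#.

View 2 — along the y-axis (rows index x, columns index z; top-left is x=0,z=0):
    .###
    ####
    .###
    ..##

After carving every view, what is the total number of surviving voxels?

start: 4×4×4 = 64 voxels
carve view 1 (along x, YZ-mask fill 9/16): 36 voxels remain
carve view 2 (along y, XZ-mask fill 12/16): 24 voxels remain

24 voxels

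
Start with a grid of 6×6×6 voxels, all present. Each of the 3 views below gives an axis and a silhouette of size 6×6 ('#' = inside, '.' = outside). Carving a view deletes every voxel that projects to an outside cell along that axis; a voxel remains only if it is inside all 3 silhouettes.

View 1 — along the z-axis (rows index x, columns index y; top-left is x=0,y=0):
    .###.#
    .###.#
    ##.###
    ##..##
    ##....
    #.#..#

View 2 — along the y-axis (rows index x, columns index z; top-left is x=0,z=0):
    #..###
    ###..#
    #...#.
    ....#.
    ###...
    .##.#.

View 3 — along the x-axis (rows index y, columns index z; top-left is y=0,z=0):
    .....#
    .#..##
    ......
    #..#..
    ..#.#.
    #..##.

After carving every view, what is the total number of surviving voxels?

21 voxels

initial block: 6^3 = 216
after view 1 [z-axis, 22 of 36 cells solid] → remaining = 132
after view 2 [y-axis, 17 of 36 cells solid] → remaining = 61
after view 3 [x-axis, 11 of 36 cells solid] → remaining = 21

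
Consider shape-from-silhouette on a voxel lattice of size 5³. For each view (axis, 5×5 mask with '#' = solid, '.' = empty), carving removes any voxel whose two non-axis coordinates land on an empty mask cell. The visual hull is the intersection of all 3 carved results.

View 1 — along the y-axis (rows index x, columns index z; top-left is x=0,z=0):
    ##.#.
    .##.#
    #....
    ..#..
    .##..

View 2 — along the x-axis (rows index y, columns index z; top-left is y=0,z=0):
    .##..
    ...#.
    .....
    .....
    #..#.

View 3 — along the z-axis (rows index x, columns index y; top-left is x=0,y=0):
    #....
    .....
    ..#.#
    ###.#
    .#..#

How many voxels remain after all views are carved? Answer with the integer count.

before carving: 125 voxels (5×5×5)
V1 y: intersect with XZ mask (10 set) -- 50 left
V2 x: intersect with YZ mask (5 set) -- 10 left
V3 z: intersect with XY mask (9 set) -- 3 left

voxel count = 3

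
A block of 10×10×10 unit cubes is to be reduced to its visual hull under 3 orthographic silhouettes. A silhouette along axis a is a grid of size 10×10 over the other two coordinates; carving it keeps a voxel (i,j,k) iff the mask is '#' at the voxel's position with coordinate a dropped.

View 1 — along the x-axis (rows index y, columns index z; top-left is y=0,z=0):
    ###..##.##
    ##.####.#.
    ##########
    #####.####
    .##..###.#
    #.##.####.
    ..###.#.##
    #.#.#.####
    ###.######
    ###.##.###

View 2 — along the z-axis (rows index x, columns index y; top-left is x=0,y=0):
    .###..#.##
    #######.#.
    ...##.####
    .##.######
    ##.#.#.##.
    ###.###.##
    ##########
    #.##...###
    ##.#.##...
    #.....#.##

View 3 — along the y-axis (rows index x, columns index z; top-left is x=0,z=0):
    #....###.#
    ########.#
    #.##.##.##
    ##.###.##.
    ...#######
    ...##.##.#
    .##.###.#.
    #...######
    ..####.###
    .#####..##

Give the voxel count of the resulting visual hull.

initial block: 10^3 = 1000
[1] x-view keeps 76 columns → grid now 760
[2] z-view keeps 67 columns → grid now 513
[3] y-view keeps 67 columns → grid now 337

337 voxels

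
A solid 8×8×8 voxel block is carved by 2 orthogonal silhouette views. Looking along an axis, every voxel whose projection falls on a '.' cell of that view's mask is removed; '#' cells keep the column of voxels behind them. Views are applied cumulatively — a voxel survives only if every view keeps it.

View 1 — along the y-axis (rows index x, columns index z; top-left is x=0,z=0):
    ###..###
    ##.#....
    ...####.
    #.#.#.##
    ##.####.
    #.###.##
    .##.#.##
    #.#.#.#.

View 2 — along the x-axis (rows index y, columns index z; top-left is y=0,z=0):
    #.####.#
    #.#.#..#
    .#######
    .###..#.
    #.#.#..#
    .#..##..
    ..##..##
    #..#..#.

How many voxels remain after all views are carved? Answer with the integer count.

initial block: 8^3 = 512
carve view 1 (along y, XZ-mask fill 39/64): 312 voxels remain
carve view 2 (along x, YZ-mask fill 35/64): 173 voxels remain

remaining voxels: 173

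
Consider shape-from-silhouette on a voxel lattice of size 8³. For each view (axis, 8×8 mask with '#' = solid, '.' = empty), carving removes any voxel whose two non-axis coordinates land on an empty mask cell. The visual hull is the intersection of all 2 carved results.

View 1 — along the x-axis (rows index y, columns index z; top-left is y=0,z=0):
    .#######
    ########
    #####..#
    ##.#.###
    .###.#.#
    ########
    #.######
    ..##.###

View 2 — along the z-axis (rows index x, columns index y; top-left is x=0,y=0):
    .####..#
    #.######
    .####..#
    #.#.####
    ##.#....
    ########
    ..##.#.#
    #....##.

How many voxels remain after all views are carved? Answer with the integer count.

remaining voxels: 262

start: 8×8×8 = 512 voxels
  1. axis=0 (YZ plane), |mask|=52  ⇒  voxels=416
  2. axis=2 (XY plane), |mask|=41  ⇒  voxels=262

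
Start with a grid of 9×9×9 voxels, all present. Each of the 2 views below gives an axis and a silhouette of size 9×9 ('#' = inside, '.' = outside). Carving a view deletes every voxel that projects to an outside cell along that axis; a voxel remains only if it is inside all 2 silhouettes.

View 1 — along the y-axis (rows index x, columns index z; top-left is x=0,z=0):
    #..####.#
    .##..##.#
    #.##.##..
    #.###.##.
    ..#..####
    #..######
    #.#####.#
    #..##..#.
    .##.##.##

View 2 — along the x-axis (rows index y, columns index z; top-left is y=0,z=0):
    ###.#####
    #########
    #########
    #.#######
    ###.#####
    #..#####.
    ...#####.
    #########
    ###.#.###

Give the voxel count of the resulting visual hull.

voxel count = 398

before carving: 729 voxels (9×9×9)
[1] y-view keeps 51 columns → grid now 459
[2] x-view keeps 69 columns → grid now 398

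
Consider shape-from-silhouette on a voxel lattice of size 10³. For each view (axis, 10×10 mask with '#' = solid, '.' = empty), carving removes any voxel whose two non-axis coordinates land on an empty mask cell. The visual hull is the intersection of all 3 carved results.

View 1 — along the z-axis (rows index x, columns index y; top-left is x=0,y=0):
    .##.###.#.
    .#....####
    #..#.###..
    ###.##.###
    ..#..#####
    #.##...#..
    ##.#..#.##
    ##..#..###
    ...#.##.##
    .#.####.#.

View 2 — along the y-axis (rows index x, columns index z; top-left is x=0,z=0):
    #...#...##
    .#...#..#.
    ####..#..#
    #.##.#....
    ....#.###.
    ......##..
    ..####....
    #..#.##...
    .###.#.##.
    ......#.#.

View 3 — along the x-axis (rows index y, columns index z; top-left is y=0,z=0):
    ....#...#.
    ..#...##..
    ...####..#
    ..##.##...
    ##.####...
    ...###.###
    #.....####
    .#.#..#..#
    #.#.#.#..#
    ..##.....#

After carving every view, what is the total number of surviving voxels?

initial block: 10^3 = 1000
[1] z-view keeps 57 columns → grid now 570
[2] y-view keeps 39 columns → grid now 223
[3] x-view keeps 43 columns → grid now 92

92 voxels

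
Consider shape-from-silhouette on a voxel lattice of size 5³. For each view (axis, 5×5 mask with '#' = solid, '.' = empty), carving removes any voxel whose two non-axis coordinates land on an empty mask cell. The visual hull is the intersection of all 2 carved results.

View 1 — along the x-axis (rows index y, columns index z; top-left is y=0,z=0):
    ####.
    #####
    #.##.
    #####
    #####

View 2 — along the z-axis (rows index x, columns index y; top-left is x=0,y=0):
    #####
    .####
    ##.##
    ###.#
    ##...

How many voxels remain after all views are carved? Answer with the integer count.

|visual hull| = 85

start: 5×5×5 = 125 voxels
step 1: project along x, AND mask (22/25) → |grid| = 110
step 2: project along z, AND mask (19/25) → |grid| = 85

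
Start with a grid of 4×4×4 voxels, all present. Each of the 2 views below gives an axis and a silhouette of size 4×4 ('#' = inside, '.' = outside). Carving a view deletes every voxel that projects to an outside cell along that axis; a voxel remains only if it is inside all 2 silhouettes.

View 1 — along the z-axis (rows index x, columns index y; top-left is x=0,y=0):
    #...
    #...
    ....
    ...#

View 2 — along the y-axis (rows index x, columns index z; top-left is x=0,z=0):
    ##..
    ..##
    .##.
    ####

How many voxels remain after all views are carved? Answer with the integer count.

initial block: 4^3 = 64
after view 1 [z-axis, 3 of 16 cells solid] → remaining = 12
after view 2 [y-axis, 10 of 16 cells solid] → remaining = 8

|visual hull| = 8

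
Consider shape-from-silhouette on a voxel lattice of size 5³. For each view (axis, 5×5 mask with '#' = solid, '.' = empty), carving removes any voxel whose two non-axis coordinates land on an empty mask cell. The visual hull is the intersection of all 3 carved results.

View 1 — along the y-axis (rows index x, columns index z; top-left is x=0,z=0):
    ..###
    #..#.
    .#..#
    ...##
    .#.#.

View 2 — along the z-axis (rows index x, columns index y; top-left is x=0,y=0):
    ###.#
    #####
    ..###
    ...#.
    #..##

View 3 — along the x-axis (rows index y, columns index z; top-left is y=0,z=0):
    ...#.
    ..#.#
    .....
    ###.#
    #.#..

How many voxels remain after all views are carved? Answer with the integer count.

start: 5×5×5 = 125 voxels
[1] y-view keeps 11 columns → grid now 55
[2] z-view keeps 16 columns → grid now 36
[3] x-view keeps 9 columns → grid now 12

12 voxels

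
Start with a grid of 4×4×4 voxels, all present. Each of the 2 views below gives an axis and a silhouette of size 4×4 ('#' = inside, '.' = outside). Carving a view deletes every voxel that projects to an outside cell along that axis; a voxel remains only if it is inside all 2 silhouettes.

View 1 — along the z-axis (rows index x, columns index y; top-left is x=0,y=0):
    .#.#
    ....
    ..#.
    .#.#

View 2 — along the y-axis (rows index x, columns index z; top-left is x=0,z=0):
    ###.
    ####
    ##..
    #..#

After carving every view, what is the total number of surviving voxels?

initial block: 4^3 = 64
  1. axis=2 (XY plane), |mask|=5  ⇒  voxels=20
  2. axis=1 (XZ plane), |mask|=11  ⇒  voxels=12

|visual hull| = 12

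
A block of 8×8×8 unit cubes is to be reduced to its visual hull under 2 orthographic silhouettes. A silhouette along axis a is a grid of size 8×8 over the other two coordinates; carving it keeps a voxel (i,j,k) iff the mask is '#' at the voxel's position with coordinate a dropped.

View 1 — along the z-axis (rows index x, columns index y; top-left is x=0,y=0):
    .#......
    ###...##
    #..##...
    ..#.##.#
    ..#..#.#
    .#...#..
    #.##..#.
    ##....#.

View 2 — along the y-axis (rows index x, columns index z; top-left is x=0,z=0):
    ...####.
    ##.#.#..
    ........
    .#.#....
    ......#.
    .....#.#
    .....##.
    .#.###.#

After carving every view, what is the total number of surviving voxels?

voxel count = 62

start: 8×8×8 = 512 voxels
step 1: project along z, AND mask (25/64) → |grid| = 200
step 2: project along y, AND mask (20/64) → |grid| = 62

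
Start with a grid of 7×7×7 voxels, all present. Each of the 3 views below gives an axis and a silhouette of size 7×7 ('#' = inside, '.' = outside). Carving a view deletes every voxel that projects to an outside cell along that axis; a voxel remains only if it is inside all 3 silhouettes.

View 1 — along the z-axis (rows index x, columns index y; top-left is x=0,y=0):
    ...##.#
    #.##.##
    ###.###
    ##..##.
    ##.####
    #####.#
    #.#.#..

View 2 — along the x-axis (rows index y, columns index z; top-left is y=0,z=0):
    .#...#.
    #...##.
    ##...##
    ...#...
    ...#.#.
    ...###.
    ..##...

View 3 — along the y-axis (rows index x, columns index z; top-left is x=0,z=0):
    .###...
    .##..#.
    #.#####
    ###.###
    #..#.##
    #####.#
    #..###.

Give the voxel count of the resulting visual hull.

start: 7×7×7 = 343 voxels
V1 z: intersect with XY mask (33 set) -- 231 left
V2 x: intersect with YZ mask (17 set) -- 78 left
V3 y: intersect with XZ mask (32 set) -- 56 left

voxel count = 56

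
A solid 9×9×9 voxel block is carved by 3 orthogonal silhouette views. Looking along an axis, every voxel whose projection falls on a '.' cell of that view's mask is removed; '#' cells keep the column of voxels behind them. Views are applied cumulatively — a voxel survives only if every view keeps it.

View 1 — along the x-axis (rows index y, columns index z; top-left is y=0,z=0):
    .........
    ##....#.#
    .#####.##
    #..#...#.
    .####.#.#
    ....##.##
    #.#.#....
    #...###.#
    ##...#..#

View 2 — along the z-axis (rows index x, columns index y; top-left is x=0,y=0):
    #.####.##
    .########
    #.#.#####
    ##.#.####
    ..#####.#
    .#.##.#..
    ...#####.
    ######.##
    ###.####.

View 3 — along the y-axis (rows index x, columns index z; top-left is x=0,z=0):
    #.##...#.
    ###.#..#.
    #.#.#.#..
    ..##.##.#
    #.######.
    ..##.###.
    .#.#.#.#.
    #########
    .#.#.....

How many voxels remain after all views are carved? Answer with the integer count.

before carving: 729 voxels (9×9×9)
step 1: project along x, AND mask (36/81) → |grid| = 324
step 2: project along z, AND mask (59/81) → |grid| = 243
step 3: project along y, AND mask (45/81) → |grid| = 127

remaining voxels: 127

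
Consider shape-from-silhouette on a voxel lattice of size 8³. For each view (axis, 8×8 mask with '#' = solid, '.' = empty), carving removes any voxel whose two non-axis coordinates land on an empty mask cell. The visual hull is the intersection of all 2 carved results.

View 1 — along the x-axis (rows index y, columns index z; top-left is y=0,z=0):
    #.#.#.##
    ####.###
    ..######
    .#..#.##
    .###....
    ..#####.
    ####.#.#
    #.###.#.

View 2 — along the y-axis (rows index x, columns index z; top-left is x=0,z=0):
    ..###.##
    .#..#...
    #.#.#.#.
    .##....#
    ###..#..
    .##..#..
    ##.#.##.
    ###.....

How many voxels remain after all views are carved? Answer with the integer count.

initial block: 8^3 = 512
  1. axis=0 (YZ plane), |mask|=41  ⇒  voxels=328
  2. axis=1 (XZ plane), |mask|=29  ⇒  voxels=149

voxel count = 149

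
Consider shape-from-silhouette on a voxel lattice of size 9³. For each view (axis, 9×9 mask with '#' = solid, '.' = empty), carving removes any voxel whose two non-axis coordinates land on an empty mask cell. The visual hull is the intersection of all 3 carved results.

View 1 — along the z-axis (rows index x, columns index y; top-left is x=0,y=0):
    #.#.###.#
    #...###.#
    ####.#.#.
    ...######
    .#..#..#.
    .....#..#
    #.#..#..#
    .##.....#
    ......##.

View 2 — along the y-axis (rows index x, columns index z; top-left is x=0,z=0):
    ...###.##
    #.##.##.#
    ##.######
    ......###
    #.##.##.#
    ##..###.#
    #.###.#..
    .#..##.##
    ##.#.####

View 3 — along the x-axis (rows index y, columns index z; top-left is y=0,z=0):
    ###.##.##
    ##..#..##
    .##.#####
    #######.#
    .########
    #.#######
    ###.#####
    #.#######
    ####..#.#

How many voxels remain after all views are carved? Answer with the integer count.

remaining voxels: 163

before carving: 729 voxels (9×9×9)
V1 z: intersect with XY mask (37 set) -- 333 left
V2 y: intersect with XZ mask (51 set) -- 205 left
V3 x: intersect with YZ mask (65 set) -- 163 left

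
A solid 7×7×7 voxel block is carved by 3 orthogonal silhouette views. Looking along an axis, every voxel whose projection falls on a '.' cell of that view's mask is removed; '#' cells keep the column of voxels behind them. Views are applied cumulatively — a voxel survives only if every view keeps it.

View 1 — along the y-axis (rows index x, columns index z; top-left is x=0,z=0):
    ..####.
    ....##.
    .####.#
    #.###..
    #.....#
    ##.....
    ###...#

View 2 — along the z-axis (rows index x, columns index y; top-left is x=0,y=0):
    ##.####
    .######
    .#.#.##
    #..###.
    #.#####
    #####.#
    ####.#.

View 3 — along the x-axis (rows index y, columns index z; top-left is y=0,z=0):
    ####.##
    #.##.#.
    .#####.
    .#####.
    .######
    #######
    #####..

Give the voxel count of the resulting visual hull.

full grid |V| = 343
  1. axis=1 (XZ plane), |mask|=23  ⇒  voxels=161
  2. axis=2 (XY plane), |mask|=37  ⇒  voxels=116
  3. axis=0 (YZ plane), |mask|=38  ⇒  voxels=87

remaining voxels: 87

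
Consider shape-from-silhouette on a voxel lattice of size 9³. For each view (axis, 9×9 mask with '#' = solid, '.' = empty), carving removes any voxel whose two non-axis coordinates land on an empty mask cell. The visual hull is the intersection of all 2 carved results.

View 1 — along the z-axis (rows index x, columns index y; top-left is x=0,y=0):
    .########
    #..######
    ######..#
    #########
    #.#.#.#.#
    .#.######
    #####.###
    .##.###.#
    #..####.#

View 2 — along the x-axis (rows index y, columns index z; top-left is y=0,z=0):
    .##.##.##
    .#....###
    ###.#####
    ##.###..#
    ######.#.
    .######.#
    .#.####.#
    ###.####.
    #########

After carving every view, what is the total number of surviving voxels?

426 voxels

start: 9×9×9 = 729 voxels
step 1: project along z, AND mask (63/81) → |grid| = 567
step 2: project along x, AND mask (60/81) → |grid| = 426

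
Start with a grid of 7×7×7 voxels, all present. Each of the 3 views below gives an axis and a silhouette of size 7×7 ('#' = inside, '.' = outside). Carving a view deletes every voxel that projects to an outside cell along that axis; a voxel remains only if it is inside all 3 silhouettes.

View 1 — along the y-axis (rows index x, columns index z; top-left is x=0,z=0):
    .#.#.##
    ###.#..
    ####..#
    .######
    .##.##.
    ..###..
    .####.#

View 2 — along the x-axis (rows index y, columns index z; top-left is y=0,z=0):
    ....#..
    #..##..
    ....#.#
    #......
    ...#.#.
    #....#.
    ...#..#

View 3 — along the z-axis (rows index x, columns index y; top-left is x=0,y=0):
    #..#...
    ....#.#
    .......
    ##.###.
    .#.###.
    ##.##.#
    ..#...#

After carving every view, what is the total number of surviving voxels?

voxel count = 18

initial block: 7^3 = 343
step 1: project along y, AND mask (31/49) → |grid| = 217
step 2: project along x, AND mask (13/49) → |grid| = 50
step 3: project along z, AND mask (20/49) → |grid| = 18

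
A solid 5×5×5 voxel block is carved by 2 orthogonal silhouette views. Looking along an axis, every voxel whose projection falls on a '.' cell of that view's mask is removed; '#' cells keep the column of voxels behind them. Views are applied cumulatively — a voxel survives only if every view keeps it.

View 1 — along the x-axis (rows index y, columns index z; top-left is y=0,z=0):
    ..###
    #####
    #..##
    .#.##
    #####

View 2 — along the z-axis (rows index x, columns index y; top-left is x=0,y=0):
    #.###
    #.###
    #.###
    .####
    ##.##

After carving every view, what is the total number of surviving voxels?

|visual hull| = 74

start: 5×5×5 = 125 voxels
after view 1 [x-axis, 19 of 25 cells solid] → remaining = 95
after view 2 [z-axis, 20 of 25 cells solid] → remaining = 74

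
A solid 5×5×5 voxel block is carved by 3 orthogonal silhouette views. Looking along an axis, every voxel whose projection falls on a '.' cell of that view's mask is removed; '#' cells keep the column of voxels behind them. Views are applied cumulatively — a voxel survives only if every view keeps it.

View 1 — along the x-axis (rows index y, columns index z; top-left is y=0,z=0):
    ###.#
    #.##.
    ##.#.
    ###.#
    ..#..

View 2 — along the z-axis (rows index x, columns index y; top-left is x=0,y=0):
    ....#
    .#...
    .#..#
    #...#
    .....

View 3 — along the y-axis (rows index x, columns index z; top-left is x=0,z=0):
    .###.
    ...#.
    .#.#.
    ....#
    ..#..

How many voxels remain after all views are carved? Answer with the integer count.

start: 5×5×5 = 125 voxels
after view 1 [x-axis, 15 of 25 cells solid] → remaining = 75
after view 2 [z-axis, 6 of 25 cells solid] → remaining = 13
after view 3 [y-axis, 8 of 25 cells solid] → remaining = 4

4 voxels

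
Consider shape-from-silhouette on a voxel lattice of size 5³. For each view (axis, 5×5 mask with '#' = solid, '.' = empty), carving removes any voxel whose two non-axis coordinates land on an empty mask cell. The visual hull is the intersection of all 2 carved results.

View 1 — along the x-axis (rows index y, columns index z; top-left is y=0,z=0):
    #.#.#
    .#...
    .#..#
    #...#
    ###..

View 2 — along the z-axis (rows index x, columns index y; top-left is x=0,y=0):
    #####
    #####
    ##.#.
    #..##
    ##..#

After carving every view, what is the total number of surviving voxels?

before carving: 125 voxels (5×5×5)
  1. axis=0 (YZ plane), |mask|=11  ⇒  voxels=55
  2. axis=2 (XY plane), |mask|=19  ⇒  voxels=43

|visual hull| = 43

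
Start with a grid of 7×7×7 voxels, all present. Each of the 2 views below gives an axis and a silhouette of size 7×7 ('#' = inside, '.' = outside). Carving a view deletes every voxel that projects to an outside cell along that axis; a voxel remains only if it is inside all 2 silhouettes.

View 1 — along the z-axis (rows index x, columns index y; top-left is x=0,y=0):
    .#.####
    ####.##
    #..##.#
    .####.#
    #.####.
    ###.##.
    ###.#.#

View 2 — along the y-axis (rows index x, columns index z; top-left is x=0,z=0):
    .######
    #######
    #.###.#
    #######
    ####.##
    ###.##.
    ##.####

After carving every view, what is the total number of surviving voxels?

remaining voxels: 212

start: 7×7×7 = 343 voxels
step 1: project along z, AND mask (35/49) → |grid| = 245
step 2: project along y, AND mask (42/49) → |grid| = 212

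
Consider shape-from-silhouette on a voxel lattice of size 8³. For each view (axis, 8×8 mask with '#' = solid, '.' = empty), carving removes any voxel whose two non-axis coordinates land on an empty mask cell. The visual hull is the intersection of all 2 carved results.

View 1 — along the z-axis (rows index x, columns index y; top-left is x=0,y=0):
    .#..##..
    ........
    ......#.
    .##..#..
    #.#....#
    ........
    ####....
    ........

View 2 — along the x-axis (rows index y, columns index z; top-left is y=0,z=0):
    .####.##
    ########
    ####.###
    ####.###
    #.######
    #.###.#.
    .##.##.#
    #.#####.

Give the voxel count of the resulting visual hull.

|visual hull| = 92

before carving: 512 voxels (8×8×8)
V1 z: intersect with XY mask (14 set) -- 112 left
V2 x: intersect with YZ mask (51 set) -- 92 left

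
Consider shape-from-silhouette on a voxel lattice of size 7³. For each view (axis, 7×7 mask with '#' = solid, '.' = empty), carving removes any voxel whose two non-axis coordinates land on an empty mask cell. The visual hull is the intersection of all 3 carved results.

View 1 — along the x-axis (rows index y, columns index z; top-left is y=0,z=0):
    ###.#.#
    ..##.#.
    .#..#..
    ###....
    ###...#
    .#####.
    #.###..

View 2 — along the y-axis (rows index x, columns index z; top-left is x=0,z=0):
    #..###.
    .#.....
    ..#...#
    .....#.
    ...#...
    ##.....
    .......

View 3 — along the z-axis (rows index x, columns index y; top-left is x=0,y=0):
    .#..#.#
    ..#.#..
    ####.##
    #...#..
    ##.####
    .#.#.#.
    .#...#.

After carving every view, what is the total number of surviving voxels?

remaining voxels: 20

start: 7×7×7 = 343 voxels
after view 1 [x-axis, 26 of 49 cells solid] → remaining = 182
after view 2 [y-axis, 11 of 49 cells solid] → remaining = 40
after view 3 [z-axis, 24 of 49 cells solid] → remaining = 20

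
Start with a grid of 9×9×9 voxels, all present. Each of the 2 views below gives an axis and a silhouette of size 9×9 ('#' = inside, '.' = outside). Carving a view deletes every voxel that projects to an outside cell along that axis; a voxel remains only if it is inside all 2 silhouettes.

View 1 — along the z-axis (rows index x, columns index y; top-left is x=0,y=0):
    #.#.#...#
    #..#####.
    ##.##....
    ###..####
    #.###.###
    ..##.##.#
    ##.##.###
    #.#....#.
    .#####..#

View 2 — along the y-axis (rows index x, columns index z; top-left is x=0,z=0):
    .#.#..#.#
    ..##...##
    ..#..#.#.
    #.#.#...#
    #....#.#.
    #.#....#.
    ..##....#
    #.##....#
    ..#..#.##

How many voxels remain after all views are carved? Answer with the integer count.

173 voxels

before carving: 729 voxels (9×9×9)
carve view 1 (along z, XY-mask fill 49/81): 441 voxels remain
carve view 2 (along y, XZ-mask fill 32/81): 173 voxels remain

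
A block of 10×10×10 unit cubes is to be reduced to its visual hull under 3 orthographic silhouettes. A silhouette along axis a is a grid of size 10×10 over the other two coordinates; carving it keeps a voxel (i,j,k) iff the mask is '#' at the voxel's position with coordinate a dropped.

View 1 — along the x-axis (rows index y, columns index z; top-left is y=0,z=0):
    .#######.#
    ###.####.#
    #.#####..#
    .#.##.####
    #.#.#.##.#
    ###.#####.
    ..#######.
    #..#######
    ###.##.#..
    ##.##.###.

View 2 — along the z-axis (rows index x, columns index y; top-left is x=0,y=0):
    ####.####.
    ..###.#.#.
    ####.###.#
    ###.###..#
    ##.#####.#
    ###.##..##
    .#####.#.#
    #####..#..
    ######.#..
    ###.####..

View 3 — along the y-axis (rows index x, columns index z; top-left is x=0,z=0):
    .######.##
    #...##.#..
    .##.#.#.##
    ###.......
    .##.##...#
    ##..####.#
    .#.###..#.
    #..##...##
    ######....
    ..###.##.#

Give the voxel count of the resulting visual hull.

290 voxels

start: 10×10×10 = 1000 voxels
step 1: project along x, AND mask (72/100) → |grid| = 720
step 2: project along z, AND mask (70/100) → |grid| = 511
step 3: project along y, AND mask (55/100) → |grid| = 290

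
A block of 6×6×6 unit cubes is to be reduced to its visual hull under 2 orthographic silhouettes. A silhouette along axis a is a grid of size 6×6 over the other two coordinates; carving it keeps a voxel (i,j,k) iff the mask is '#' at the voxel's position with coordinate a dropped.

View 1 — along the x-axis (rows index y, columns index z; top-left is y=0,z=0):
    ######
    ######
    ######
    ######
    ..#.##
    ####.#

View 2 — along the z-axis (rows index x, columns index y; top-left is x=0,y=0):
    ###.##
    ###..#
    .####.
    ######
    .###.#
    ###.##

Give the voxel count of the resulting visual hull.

voxel count = 151

start: 6×6×6 = 216 voxels
after view 1 [x-axis, 32 of 36 cells solid] → remaining = 192
after view 2 [z-axis, 28 of 36 cells solid] → remaining = 151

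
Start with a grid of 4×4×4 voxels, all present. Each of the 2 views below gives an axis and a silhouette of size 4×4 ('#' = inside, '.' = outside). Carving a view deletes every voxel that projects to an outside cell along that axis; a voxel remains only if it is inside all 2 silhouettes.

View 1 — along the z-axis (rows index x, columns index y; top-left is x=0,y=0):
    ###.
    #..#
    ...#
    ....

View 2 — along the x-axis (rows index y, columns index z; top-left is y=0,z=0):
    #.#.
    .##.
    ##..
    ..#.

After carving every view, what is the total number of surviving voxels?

remaining voxels: 10

initial block: 4^3 = 64
[1] z-view keeps 6 columns → grid now 24
[2] x-view keeps 7 columns → grid now 10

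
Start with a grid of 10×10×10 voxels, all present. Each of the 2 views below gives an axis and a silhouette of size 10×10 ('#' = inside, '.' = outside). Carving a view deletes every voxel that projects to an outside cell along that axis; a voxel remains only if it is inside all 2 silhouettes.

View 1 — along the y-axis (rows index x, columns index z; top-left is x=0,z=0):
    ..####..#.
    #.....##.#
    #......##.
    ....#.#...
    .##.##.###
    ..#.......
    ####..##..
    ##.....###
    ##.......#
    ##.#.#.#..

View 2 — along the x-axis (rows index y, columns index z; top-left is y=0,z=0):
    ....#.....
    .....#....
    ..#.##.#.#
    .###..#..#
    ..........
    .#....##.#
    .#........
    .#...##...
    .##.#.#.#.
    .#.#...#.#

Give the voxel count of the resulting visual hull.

remaining voxels: 116

start: 10×10×10 = 1000 voxels
step 1: project along y, AND mask (41/100) → |grid| = 410
step 2: project along x, AND mask (29/100) → |grid| = 116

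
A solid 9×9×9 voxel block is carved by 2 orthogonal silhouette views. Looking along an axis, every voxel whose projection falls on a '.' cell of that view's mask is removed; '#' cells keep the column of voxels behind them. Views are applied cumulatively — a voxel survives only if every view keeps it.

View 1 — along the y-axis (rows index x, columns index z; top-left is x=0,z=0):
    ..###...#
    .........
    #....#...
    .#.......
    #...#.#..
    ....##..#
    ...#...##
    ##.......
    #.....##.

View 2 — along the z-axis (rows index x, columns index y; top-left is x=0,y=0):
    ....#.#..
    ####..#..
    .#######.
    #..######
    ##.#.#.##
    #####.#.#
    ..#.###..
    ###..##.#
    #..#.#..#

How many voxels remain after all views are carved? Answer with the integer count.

voxel count = 104

initial block: 9^3 = 729
[1] y-view keeps 21 columns → grid now 189
[2] z-view keeps 48 columns → grid now 104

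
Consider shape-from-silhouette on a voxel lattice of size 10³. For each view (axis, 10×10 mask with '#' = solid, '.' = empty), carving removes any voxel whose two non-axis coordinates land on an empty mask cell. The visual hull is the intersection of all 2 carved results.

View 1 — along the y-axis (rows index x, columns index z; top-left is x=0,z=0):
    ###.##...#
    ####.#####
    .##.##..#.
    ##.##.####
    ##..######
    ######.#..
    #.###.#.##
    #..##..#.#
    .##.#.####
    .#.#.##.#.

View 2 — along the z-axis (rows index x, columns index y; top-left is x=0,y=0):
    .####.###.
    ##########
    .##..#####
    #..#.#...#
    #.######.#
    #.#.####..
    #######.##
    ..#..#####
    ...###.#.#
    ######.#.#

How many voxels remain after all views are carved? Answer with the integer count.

full grid |V| = 1000
step 1: project along y, AND mask (67/100) → |grid| = 670
step 2: project along z, AND mask (70/100) → |grid| = 473

remaining voxels: 473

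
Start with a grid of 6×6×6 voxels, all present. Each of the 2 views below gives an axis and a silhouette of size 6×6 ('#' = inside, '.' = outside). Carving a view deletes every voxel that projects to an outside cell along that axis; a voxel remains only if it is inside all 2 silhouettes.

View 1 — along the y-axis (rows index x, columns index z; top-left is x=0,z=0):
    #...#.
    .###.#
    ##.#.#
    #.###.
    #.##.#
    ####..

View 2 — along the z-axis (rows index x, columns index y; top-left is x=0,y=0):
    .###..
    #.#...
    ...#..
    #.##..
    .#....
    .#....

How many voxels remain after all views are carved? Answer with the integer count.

voxel count = 38

full grid |V| = 216
V1 y: intersect with XZ mask (22 set) -- 132 left
V2 z: intersect with XY mask (11 set) -- 38 left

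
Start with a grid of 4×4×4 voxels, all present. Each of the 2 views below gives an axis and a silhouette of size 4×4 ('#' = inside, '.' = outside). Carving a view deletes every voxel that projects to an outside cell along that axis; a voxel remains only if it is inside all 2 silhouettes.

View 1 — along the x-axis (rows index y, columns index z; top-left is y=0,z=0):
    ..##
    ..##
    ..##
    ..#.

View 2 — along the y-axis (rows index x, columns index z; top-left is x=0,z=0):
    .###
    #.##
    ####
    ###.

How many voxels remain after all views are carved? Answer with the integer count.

remaining voxels: 25

start: 4×4×4 = 64 voxels
V1 x: intersect with YZ mask (7 set) -- 28 left
V2 y: intersect with XZ mask (13 set) -- 25 left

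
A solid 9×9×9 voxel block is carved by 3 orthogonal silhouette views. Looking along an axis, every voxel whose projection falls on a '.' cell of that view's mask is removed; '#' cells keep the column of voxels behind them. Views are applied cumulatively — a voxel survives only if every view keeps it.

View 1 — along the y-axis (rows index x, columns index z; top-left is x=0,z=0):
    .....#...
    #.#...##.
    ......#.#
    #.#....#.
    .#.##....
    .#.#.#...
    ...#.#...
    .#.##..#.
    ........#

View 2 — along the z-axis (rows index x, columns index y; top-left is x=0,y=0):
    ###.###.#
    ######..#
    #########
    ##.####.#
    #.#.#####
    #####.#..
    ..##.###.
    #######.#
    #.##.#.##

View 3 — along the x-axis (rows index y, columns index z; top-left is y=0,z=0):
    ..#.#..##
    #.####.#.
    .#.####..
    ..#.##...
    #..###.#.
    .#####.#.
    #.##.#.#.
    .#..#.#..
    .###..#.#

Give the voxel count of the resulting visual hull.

|visual hull| = 90

before carving: 729 voxels (9×9×9)
V1 y: intersect with XZ mask (23 set) -- 207 left
V2 z: intersect with XY mask (62 set) -- 161 left
V3 x: intersect with YZ mask (42 set) -- 90 left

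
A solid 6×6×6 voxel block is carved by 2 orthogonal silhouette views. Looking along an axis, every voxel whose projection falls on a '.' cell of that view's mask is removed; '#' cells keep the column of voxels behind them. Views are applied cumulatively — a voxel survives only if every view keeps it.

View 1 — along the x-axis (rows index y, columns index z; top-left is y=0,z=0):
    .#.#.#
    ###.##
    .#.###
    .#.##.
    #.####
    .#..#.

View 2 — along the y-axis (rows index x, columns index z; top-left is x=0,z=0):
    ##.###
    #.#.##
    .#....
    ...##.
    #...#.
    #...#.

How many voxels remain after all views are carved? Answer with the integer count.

start: 6×6×6 = 216 voxels
after view 1 [x-axis, 22 of 36 cells solid] → remaining = 132
after view 2 [y-axis, 16 of 36 cells solid] → remaining = 61

voxel count = 61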